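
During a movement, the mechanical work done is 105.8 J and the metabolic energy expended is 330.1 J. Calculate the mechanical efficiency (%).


eta = (W_mech / E_meta) * 100
eta = (105.8 / 330.1) * 100
ratio = 0.3205
eta = 32.0509


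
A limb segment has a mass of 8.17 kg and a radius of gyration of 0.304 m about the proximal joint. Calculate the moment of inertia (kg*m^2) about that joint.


I = m * k^2
I = 8.17 * 0.304^2
k^2 = 0.0924
I = 0.7550


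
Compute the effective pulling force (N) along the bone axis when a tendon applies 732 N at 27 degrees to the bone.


F_eff = F_tendon * cos(theta)
theta = 27 deg = 0.4712 rad
cos(theta) = 0.8910
F_eff = 732 * 0.8910
F_eff = 652.2168


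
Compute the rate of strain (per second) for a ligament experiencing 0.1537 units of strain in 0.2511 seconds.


strain_rate = delta_strain / delta_t
strain_rate = 0.1537 / 0.2511
strain_rate = 0.6121


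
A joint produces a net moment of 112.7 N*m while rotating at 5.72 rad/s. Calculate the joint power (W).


P = M * omega
P = 112.7 * 5.72
P = 644.6440


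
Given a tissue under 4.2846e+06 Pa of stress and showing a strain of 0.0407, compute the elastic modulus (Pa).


E = stress / strain
E = 4.2846e+06 / 0.0407
E = 1.0527e+08


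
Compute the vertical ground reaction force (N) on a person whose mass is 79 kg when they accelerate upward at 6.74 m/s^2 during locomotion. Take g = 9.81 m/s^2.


GRF = m * (g + a)
GRF = 79 * (9.81 + 6.74)
GRF = 79 * 16.5500
GRF = 1307.4500


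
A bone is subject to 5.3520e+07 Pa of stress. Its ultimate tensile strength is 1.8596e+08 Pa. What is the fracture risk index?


FRI = applied / ultimate
FRI = 5.3520e+07 / 1.8596e+08
FRI = 0.2878


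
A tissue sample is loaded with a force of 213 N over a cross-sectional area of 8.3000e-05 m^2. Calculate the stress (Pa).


stress = F / A
stress = 213 / 8.3000e-05
stress = 2.5663e+06


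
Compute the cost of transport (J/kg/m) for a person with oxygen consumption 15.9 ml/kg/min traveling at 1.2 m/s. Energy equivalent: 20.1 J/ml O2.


Power per kg = VO2 * 20.1 / 60
Power per kg = 15.9 * 20.1 / 60 = 5.3265 W/kg
Cost = power_per_kg / speed
Cost = 5.3265 / 1.2
Cost = 4.4388


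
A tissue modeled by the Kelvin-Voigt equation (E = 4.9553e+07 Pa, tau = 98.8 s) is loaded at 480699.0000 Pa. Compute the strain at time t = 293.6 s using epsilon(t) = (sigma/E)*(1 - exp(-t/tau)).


epsilon(t) = (sigma/E) * (1 - exp(-t/tau))
sigma/E = 480699.0000 / 4.9553e+07 = 0.0097
exp(-t/tau) = exp(-293.6 / 98.8) = 0.0512
epsilon = 0.0097 * (1 - 0.0512)
epsilon = 0.0092


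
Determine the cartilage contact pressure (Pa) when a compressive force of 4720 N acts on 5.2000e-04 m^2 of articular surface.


P = F / A
P = 4720 / 5.2000e-04
P = 9.0769e+06


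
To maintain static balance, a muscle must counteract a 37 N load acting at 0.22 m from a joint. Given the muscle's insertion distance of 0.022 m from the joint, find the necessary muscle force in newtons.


F_muscle = W * d_load / d_muscle
F_muscle = 37 * 0.22 / 0.022
Numerator = 8.1400
F_muscle = 370.0000


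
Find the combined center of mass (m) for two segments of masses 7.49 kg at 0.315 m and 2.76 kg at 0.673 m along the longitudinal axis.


COM = (m1*x1 + m2*x2) / (m1 + m2)
COM = (7.49*0.315 + 2.76*0.673) / (7.49 + 2.76)
Numerator = 4.2168
Denominator = 10.2500
COM = 0.4114


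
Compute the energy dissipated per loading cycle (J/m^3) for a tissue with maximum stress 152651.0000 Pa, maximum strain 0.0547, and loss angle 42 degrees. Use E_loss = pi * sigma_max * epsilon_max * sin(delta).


E_loss = pi * sigma_max * epsilon_max * sin(delta)
delta = 42 deg = 0.7330 rad
sin(delta) = 0.6691
E_loss = pi * 152651.0000 * 0.0547 * 0.6691
E_loss = 17552.8543


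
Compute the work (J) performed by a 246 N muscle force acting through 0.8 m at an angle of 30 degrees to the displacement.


W = F * d * cos(theta)
theta = 30 deg = 0.5236 rad
cos(theta) = 0.8660
W = 246 * 0.8 * 0.8660
W = 170.4338


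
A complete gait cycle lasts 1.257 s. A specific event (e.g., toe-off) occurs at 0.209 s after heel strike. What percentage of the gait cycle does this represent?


pct = (event_time / cycle_time) * 100
pct = (0.209 / 1.257) * 100
ratio = 0.1663
pct = 16.6269


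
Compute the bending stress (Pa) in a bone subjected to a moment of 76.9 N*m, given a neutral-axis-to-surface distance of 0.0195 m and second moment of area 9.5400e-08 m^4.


sigma = M * c / I
sigma = 76.9 * 0.0195 / 9.5400e-08
M * c = 1.4996
sigma = 1.5719e+07


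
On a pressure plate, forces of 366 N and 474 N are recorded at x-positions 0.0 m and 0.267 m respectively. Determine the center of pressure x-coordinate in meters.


COP_x = (F1*x1 + F2*x2) / (F1 + F2)
COP_x = (366*0.0 + 474*0.267) / (366 + 474)
Numerator = 126.5580
Denominator = 840
COP_x = 0.1507


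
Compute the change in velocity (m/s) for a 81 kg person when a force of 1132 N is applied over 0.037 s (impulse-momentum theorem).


J = F * dt = 1132 * 0.037 = 41.8840 N*s
delta_v = J / m
delta_v = 41.8840 / 81
delta_v = 0.5171


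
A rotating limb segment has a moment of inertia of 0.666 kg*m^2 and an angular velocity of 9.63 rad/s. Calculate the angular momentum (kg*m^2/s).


L = I * omega
L = 0.666 * 9.63
L = 6.4136


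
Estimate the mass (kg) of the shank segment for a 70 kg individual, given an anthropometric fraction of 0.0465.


m_segment = body_mass * fraction
m_segment = 70 * 0.0465
m_segment = 3.2550


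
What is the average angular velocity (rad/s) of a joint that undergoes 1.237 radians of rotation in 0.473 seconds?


omega = delta_theta / delta_t
omega = 1.237 / 0.473
omega = 2.6152


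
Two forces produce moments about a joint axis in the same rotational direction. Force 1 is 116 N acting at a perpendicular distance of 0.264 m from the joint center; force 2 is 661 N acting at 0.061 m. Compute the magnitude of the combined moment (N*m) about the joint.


M = F1 * d1 + F2 * d2
M = 116 * 0.264 + 661 * 0.061
M = 30.6240 + 40.3210
M = 70.9450


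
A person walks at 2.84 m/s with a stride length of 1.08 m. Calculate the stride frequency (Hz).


f = v / stride_length
f = 2.84 / 1.08
f = 2.6296


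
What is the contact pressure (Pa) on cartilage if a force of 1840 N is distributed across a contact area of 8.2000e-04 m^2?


P = F / A
P = 1840 / 8.2000e-04
P = 2.2439e+06


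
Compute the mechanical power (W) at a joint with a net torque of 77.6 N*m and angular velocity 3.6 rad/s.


P = M * omega
P = 77.6 * 3.6
P = 279.3600


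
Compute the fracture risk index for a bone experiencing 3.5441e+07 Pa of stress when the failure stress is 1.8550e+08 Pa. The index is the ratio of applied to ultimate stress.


FRI = applied / ultimate
FRI = 3.5441e+07 / 1.8550e+08
FRI = 0.1911


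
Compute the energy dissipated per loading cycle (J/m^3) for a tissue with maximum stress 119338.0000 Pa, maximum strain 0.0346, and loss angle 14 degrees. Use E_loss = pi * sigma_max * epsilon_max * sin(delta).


E_loss = pi * sigma_max * epsilon_max * sin(delta)
delta = 14 deg = 0.2443 rad
sin(delta) = 0.2419
E_loss = pi * 119338.0000 * 0.0346 * 0.2419
E_loss = 3138.1948


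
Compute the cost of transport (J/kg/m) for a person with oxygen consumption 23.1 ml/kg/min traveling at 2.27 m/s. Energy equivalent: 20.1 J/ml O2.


Power per kg = VO2 * 20.1 / 60
Power per kg = 23.1 * 20.1 / 60 = 7.7385 W/kg
Cost = power_per_kg / speed
Cost = 7.7385 / 2.27
Cost = 3.4090


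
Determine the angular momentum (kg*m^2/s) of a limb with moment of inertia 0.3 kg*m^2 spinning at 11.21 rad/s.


L = I * omega
L = 0.3 * 11.21
L = 3.3630


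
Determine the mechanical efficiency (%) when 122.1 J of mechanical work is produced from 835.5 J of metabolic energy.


eta = (W_mech / E_meta) * 100
eta = (122.1 / 835.5) * 100
ratio = 0.1461
eta = 14.6140


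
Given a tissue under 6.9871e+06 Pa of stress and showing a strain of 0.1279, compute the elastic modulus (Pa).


E = stress / strain
E = 6.9871e+06 / 0.1279
E = 5.4629e+07


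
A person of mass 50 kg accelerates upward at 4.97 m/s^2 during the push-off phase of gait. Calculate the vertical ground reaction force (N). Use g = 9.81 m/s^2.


GRF = m * (g + a)
GRF = 50 * (9.81 + 4.97)
GRF = 50 * 14.7800
GRF = 739.0000


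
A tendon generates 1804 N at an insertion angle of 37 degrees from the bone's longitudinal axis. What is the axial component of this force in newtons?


F_eff = F_tendon * cos(theta)
theta = 37 deg = 0.6458 rad
cos(theta) = 0.7986
F_eff = 1804 * 0.7986
F_eff = 1440.7385


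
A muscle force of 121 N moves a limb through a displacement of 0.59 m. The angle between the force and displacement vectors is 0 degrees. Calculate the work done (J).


W = F * d * cos(theta)
theta = 0 deg = 0.0000 rad
cos(theta) = 1.0000
W = 121 * 0.59 * 1.0000
W = 71.3900


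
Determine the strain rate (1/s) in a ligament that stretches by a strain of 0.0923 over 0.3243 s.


strain_rate = delta_strain / delta_t
strain_rate = 0.0923 / 0.3243
strain_rate = 0.2846


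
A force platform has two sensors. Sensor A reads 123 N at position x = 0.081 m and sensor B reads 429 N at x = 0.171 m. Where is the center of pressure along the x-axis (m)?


COP_x = (F1*x1 + F2*x2) / (F1 + F2)
COP_x = (123*0.081 + 429*0.171) / (123 + 429)
Numerator = 83.3220
Denominator = 552
COP_x = 0.1509


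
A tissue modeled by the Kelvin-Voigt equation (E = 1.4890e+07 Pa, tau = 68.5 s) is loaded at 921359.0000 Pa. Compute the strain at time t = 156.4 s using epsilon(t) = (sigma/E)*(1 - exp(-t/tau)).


epsilon(t) = (sigma/E) * (1 - exp(-t/tau))
sigma/E = 921359.0000 / 1.4890e+07 = 0.0619
exp(-t/tau) = exp(-156.4 / 68.5) = 0.1020
epsilon = 0.0619 * (1 - 0.1020)
epsilon = 0.0556


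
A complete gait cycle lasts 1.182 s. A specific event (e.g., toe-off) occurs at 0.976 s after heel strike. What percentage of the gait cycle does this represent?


pct = (event_time / cycle_time) * 100
pct = (0.976 / 1.182) * 100
ratio = 0.8257
pct = 82.5719


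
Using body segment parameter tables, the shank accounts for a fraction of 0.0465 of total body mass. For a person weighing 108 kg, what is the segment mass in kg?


m_segment = body_mass * fraction
m_segment = 108 * 0.0465
m_segment = 5.0220


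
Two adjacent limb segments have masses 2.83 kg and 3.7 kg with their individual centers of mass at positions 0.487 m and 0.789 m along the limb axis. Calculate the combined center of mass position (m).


COM = (m1*x1 + m2*x2) / (m1 + m2)
COM = (2.83*0.487 + 3.7*0.789) / (2.83 + 3.7)
Numerator = 4.2975
Denominator = 6.5300
COM = 0.6581


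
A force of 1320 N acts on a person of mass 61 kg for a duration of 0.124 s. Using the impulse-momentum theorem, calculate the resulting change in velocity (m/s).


J = F * dt = 1320 * 0.124 = 163.6800 N*s
delta_v = J / m
delta_v = 163.6800 / 61
delta_v = 2.6833


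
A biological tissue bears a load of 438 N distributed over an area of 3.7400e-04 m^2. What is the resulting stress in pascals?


stress = F / A
stress = 438 / 3.7400e-04
stress = 1.1711e+06


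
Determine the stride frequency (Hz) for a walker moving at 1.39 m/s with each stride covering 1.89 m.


f = v / stride_length
f = 1.39 / 1.89
f = 0.7354


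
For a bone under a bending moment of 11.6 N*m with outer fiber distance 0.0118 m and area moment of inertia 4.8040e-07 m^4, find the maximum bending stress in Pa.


sigma = M * c / I
sigma = 11.6 * 0.0118 / 4.8040e-07
M * c = 0.1369
sigma = 284929.2256


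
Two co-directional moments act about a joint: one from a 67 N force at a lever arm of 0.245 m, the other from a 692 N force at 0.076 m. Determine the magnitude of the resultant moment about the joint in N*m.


M = F1 * d1 + F2 * d2
M = 67 * 0.245 + 692 * 0.076
M = 16.4150 + 52.5920
M = 69.0070


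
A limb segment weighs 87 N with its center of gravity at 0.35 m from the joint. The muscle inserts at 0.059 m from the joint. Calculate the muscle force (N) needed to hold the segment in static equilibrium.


F_muscle = W * d_load / d_muscle
F_muscle = 87 * 0.35 / 0.059
Numerator = 30.4500
F_muscle = 516.1017


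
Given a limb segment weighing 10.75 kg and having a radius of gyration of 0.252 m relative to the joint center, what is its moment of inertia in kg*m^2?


I = m * k^2
I = 10.75 * 0.252^2
k^2 = 0.0635
I = 0.6827


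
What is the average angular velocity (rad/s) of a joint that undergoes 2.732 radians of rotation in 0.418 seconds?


omega = delta_theta / delta_t
omega = 2.732 / 0.418
omega = 6.5359


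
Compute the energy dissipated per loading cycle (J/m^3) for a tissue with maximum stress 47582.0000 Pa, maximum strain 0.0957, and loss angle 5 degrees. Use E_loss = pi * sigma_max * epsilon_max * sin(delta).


E_loss = pi * sigma_max * epsilon_max * sin(delta)
delta = 5 deg = 0.0873 rad
sin(delta) = 0.0872
E_loss = pi * 47582.0000 * 0.0957 * 0.0872
E_loss = 1246.8107


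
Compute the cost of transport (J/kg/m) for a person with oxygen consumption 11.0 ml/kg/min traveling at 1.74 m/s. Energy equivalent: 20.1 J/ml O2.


Power per kg = VO2 * 20.1 / 60
Power per kg = 11.0 * 20.1 / 60 = 3.6850 W/kg
Cost = power_per_kg / speed
Cost = 3.6850 / 1.74
Cost = 2.1178


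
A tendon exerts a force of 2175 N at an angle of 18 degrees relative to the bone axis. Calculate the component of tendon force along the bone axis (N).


F_eff = F_tendon * cos(theta)
theta = 18 deg = 0.3142 rad
cos(theta) = 0.9511
F_eff = 2175 * 0.9511
F_eff = 2068.5479


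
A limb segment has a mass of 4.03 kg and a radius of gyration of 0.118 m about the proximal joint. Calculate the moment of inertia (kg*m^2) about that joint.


I = m * k^2
I = 4.03 * 0.118^2
k^2 = 0.0139
I = 0.0561


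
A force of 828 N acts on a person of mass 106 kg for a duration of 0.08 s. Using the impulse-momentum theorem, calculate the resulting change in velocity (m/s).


J = F * dt = 828 * 0.08 = 66.2400 N*s
delta_v = J / m
delta_v = 66.2400 / 106
delta_v = 0.6249


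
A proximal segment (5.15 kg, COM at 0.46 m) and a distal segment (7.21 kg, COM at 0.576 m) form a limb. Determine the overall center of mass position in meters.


COM = (m1*x1 + m2*x2) / (m1 + m2)
COM = (5.15*0.46 + 7.21*0.576) / (5.15 + 7.21)
Numerator = 6.5220
Denominator = 12.3600
COM = 0.5277


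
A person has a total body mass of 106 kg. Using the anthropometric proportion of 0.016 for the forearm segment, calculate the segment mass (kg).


m_segment = body_mass * fraction
m_segment = 106 * 0.016
m_segment = 1.6960


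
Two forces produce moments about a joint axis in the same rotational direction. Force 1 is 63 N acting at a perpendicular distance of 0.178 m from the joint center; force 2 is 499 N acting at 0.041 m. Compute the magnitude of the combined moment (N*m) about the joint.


M = F1 * d1 + F2 * d2
M = 63 * 0.178 + 499 * 0.041
M = 11.2140 + 20.4590
M = 31.6730


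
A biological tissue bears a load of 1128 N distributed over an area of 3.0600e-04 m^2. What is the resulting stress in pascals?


stress = F / A
stress = 1128 / 3.0600e-04
stress = 3.6863e+06


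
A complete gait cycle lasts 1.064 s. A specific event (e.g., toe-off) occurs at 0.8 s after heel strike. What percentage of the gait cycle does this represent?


pct = (event_time / cycle_time) * 100
pct = (0.8 / 1.064) * 100
ratio = 0.7519
pct = 75.1880


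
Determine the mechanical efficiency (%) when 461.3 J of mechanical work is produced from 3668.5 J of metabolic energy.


eta = (W_mech / E_meta) * 100
eta = (461.3 / 3668.5) * 100
ratio = 0.1257
eta = 12.5746


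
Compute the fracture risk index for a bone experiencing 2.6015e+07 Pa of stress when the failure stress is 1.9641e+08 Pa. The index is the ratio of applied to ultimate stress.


FRI = applied / ultimate
FRI = 2.6015e+07 / 1.9641e+08
FRI = 0.1325


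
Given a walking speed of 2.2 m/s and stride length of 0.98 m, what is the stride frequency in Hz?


f = v / stride_length
f = 2.2 / 0.98
f = 2.2449


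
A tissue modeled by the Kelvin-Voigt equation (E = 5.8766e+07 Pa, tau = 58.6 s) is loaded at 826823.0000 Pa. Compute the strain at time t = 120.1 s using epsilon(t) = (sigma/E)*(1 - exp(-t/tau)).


epsilon(t) = (sigma/E) * (1 - exp(-t/tau))
sigma/E = 826823.0000 / 5.8766e+07 = 0.0141
exp(-t/tau) = exp(-120.1 / 58.6) = 0.1288
epsilon = 0.0141 * (1 - 0.1288)
epsilon = 0.0123


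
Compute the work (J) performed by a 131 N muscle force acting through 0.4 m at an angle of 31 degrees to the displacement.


W = F * d * cos(theta)
theta = 31 deg = 0.5411 rad
cos(theta) = 0.8572
W = 131 * 0.4 * 0.8572
W = 44.9156


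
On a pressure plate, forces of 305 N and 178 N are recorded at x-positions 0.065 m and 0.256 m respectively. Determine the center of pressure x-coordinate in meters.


COP_x = (F1*x1 + F2*x2) / (F1 + F2)
COP_x = (305*0.065 + 178*0.256) / (305 + 178)
Numerator = 65.3930
Denominator = 483
COP_x = 0.1354


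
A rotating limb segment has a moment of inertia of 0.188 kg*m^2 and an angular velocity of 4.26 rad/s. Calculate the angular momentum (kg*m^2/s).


L = I * omega
L = 0.188 * 4.26
L = 0.8009


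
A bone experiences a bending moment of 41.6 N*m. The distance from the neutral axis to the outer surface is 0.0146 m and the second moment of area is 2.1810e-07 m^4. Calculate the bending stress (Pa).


sigma = M * c / I
sigma = 41.6 * 0.0146 / 2.1810e-07
M * c = 0.6074
sigma = 2.7848e+06


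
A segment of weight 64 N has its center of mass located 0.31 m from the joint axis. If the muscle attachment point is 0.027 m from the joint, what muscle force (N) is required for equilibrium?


F_muscle = W * d_load / d_muscle
F_muscle = 64 * 0.31 / 0.027
Numerator = 19.8400
F_muscle = 734.8148


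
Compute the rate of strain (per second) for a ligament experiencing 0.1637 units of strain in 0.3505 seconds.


strain_rate = delta_strain / delta_t
strain_rate = 0.1637 / 0.3505
strain_rate = 0.4670


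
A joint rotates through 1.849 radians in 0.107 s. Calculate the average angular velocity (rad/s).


omega = delta_theta / delta_t
omega = 1.849 / 0.107
omega = 17.2804


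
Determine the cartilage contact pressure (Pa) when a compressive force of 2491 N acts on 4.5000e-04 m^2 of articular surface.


P = F / A
P = 2491 / 4.5000e-04
P = 5.5356e+06


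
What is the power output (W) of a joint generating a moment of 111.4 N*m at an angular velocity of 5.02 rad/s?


P = M * omega
P = 111.4 * 5.02
P = 559.2280


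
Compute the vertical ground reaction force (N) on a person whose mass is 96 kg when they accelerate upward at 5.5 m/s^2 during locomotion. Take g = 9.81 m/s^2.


GRF = m * (g + a)
GRF = 96 * (9.81 + 5.5)
GRF = 96 * 15.3100
GRF = 1469.7600


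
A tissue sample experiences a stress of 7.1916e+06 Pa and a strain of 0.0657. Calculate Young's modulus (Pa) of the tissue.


E = stress / strain
E = 7.1916e+06 / 0.0657
E = 1.0946e+08


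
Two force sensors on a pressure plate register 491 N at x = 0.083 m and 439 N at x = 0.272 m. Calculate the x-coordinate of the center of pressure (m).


COP_x = (F1*x1 + F2*x2) / (F1 + F2)
COP_x = (491*0.083 + 439*0.272) / (491 + 439)
Numerator = 160.1610
Denominator = 930
COP_x = 0.1722


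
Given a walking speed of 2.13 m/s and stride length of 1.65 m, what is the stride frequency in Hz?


f = v / stride_length
f = 2.13 / 1.65
f = 1.2909


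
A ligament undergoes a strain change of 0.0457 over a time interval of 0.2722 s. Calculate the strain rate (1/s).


strain_rate = delta_strain / delta_t
strain_rate = 0.0457 / 0.2722
strain_rate = 0.1679


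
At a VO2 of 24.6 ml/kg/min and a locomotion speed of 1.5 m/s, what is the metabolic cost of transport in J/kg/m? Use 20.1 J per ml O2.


Power per kg = VO2 * 20.1 / 60
Power per kg = 24.6 * 20.1 / 60 = 8.2410 W/kg
Cost = power_per_kg / speed
Cost = 8.2410 / 1.5
Cost = 5.4940


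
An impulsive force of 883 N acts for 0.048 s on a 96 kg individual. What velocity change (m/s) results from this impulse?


J = F * dt = 883 * 0.048 = 42.3840 N*s
delta_v = J / m
delta_v = 42.3840 / 96
delta_v = 0.4415


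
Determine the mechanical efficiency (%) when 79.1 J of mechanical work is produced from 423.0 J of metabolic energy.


eta = (W_mech / E_meta) * 100
eta = (79.1 / 423.0) * 100
ratio = 0.1870
eta = 18.6998


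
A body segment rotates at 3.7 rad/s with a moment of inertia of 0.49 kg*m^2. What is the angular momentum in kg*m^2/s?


L = I * omega
L = 0.49 * 3.7
L = 1.8130


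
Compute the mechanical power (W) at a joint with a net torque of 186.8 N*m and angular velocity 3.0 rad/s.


P = M * omega
P = 186.8 * 3.0
P = 560.4000


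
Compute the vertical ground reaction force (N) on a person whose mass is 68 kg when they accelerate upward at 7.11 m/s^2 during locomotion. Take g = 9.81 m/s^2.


GRF = m * (g + a)
GRF = 68 * (9.81 + 7.11)
GRF = 68 * 16.9200
GRF = 1150.5600


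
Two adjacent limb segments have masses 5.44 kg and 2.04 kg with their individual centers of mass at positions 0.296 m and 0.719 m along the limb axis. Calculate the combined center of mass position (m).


COM = (m1*x1 + m2*x2) / (m1 + m2)
COM = (5.44*0.296 + 2.04*0.719) / (5.44 + 2.04)
Numerator = 3.0770
Denominator = 7.4800
COM = 0.4114


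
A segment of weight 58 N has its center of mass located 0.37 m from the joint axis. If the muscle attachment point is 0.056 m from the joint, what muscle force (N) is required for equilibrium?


F_muscle = W * d_load / d_muscle
F_muscle = 58 * 0.37 / 0.056
Numerator = 21.4600
F_muscle = 383.2143


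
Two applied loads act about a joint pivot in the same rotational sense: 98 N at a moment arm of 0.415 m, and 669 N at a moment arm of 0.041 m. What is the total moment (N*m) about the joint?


M = F1 * d1 + F2 * d2
M = 98 * 0.415 + 669 * 0.041
M = 40.6700 + 27.4290
M = 68.0990


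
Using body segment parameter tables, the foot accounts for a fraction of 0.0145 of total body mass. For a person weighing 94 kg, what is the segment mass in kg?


m_segment = body_mass * fraction
m_segment = 94 * 0.0145
m_segment = 1.3630


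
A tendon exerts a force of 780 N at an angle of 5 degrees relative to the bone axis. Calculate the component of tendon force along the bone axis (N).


F_eff = F_tendon * cos(theta)
theta = 5 deg = 0.0873 rad
cos(theta) = 0.9962
F_eff = 780 * 0.9962
F_eff = 777.0319


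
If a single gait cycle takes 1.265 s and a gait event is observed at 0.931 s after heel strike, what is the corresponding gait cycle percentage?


pct = (event_time / cycle_time) * 100
pct = (0.931 / 1.265) * 100
ratio = 0.7360
pct = 73.5968


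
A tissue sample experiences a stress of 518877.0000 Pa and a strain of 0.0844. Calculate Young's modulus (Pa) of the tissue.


E = stress / strain
E = 518877.0000 / 0.0844
E = 6.1478e+06


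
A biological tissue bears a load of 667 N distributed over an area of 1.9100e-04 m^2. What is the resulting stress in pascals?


stress = F / A
stress = 667 / 1.9100e-04
stress = 3.4921e+06


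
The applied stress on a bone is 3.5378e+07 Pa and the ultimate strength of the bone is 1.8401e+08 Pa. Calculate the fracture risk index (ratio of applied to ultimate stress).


FRI = applied / ultimate
FRI = 3.5378e+07 / 1.8401e+08
FRI = 0.1923


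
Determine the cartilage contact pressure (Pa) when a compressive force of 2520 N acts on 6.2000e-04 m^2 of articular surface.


P = F / A
P = 2520 / 6.2000e-04
P = 4.0645e+06


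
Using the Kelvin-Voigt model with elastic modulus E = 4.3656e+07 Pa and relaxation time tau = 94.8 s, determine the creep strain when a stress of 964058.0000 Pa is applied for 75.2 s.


epsilon(t) = (sigma/E) * (1 - exp(-t/tau))
sigma/E = 964058.0000 / 4.3656e+07 = 0.0221
exp(-t/tau) = exp(-75.2 / 94.8) = 0.4524
epsilon = 0.0221 * (1 - 0.4524)
epsilon = 0.0121


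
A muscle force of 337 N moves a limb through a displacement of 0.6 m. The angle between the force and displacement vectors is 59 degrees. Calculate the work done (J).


W = F * d * cos(theta)
theta = 59 deg = 1.0297 rad
cos(theta) = 0.5150
W = 337 * 0.6 * 0.5150
W = 104.1407


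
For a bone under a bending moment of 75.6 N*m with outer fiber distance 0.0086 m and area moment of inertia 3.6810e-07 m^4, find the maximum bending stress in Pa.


sigma = M * c / I
sigma = 75.6 * 0.0086 / 3.6810e-07
M * c = 0.6502
sigma = 1.7663e+06


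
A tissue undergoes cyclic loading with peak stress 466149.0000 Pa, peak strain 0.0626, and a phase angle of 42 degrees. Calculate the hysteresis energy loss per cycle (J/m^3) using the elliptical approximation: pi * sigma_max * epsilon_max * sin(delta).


E_loss = pi * sigma_max * epsilon_max * sin(delta)
delta = 42 deg = 0.7330 rad
sin(delta) = 0.6691
E_loss = pi * 466149.0000 * 0.0626 * 0.6691
E_loss = 61342.2721


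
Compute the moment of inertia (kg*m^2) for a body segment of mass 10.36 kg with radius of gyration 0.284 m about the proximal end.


I = m * k^2
I = 10.36 * 0.284^2
k^2 = 0.0807
I = 0.8356


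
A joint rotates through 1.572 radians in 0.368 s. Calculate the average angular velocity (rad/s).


omega = delta_theta / delta_t
omega = 1.572 / 0.368
omega = 4.2717


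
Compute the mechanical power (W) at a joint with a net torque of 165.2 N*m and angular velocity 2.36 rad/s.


P = M * omega
P = 165.2 * 2.36
P = 389.8720


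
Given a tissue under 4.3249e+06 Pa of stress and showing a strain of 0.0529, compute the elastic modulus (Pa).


E = stress / strain
E = 4.3249e+06 / 0.0529
E = 8.1756e+07


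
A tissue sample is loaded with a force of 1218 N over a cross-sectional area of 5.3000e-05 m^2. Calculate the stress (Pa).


stress = F / A
stress = 1218 / 5.3000e-05
stress = 2.2981e+07


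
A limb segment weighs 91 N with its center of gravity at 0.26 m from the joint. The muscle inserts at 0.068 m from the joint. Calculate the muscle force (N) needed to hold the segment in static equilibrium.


F_muscle = W * d_load / d_muscle
F_muscle = 91 * 0.26 / 0.068
Numerator = 23.6600
F_muscle = 347.9412


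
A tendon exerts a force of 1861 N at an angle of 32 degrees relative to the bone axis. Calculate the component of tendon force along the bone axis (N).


F_eff = F_tendon * cos(theta)
theta = 32 deg = 0.5585 rad
cos(theta) = 0.8480
F_eff = 1861 * 0.8480
F_eff = 1578.2175


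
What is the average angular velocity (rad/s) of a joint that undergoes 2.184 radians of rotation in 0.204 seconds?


omega = delta_theta / delta_t
omega = 2.184 / 0.204
omega = 10.7059


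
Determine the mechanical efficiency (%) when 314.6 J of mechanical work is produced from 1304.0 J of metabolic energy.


eta = (W_mech / E_meta) * 100
eta = (314.6 / 1304.0) * 100
ratio = 0.2413
eta = 24.1258


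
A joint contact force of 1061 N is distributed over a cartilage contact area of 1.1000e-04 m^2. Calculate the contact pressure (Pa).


P = F / A
P = 1061 / 1.1000e-04
P = 9.6455e+06


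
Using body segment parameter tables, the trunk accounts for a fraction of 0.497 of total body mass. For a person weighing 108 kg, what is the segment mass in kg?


m_segment = body_mass * fraction
m_segment = 108 * 0.497
m_segment = 53.6760


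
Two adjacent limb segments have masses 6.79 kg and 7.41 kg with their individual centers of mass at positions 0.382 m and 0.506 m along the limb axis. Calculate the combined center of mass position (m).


COM = (m1*x1 + m2*x2) / (m1 + m2)
COM = (6.79*0.382 + 7.41*0.506) / (6.79 + 7.41)
Numerator = 6.3432
Denominator = 14.2000
COM = 0.4467


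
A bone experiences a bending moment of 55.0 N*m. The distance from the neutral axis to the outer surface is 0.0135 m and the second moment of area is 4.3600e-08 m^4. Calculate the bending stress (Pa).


sigma = M * c / I
sigma = 55.0 * 0.0135 / 4.3600e-08
M * c = 0.7425
sigma = 1.7030e+07


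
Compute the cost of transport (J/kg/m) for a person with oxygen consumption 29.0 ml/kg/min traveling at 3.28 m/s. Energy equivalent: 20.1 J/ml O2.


Power per kg = VO2 * 20.1 / 60
Power per kg = 29.0 * 20.1 / 60 = 9.7150 W/kg
Cost = power_per_kg / speed
Cost = 9.7150 / 3.28
Cost = 2.9619


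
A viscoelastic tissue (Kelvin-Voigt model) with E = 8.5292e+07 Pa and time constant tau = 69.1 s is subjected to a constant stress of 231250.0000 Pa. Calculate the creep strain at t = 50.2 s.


epsilon(t) = (sigma/E) * (1 - exp(-t/tau))
sigma/E = 231250.0000 / 8.5292e+07 = 0.0027
exp(-t/tau) = exp(-50.2 / 69.1) = 0.4836
epsilon = 0.0027 * (1 - 0.4836)
epsilon = 0.0014


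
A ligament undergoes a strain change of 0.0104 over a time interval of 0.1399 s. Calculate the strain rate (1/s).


strain_rate = delta_strain / delta_t
strain_rate = 0.0104 / 0.1399
strain_rate = 0.0743


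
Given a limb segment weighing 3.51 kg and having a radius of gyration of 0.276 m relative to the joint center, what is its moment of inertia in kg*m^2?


I = m * k^2
I = 3.51 * 0.276^2
k^2 = 0.0762
I = 0.2674


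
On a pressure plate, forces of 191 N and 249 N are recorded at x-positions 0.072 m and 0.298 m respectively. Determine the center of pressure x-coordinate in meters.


COP_x = (F1*x1 + F2*x2) / (F1 + F2)
COP_x = (191*0.072 + 249*0.298) / (191 + 249)
Numerator = 87.9540
Denominator = 440
COP_x = 0.1999


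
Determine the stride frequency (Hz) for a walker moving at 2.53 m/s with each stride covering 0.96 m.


f = v / stride_length
f = 2.53 / 0.96
f = 2.6354


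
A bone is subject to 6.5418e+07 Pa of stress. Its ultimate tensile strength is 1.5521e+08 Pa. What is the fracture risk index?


FRI = applied / ultimate
FRI = 6.5418e+07 / 1.5521e+08
FRI = 0.4215


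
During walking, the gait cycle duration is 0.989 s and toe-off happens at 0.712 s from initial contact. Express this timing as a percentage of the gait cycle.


pct = (event_time / cycle_time) * 100
pct = (0.712 / 0.989) * 100
ratio = 0.7199
pct = 71.9919


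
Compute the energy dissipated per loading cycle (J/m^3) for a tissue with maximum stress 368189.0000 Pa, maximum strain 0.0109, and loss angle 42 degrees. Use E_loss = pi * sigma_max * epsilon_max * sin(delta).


E_loss = pi * sigma_max * epsilon_max * sin(delta)
delta = 42 deg = 0.7330 rad
sin(delta) = 0.6691
E_loss = pi * 368189.0000 * 0.0109 * 0.6691
E_loss = 8436.4177


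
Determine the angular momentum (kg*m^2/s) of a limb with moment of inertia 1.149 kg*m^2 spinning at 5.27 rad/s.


L = I * omega
L = 1.149 * 5.27
L = 6.0552


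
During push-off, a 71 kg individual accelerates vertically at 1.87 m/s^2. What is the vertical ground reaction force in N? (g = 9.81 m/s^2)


GRF = m * (g + a)
GRF = 71 * (9.81 + 1.87)
GRF = 71 * 11.6800
GRF = 829.2800


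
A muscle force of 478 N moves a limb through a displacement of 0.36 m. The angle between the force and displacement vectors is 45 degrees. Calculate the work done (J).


W = F * d * cos(theta)
theta = 45 deg = 0.7854 rad
cos(theta) = 0.7071
W = 478 * 0.36 * 0.7071
W = 121.6789


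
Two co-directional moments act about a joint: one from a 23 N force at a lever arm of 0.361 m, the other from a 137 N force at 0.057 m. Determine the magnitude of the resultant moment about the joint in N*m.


M = F1 * d1 + F2 * d2
M = 23 * 0.361 + 137 * 0.057
M = 8.3030 + 7.8090
M = 16.1120


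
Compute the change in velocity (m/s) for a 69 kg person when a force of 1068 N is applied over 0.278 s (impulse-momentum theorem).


J = F * dt = 1068 * 0.278 = 296.9040 N*s
delta_v = J / m
delta_v = 296.9040 / 69
delta_v = 4.3030


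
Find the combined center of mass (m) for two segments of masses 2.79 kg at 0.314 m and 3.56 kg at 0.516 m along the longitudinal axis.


COM = (m1*x1 + m2*x2) / (m1 + m2)
COM = (2.79*0.314 + 3.56*0.516) / (2.79 + 3.56)
Numerator = 2.7130
Denominator = 6.3500
COM = 0.4272


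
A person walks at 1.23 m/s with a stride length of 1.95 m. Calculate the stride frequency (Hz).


f = v / stride_length
f = 1.23 / 1.95
f = 0.6308


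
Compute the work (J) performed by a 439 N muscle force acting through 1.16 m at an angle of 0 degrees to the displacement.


W = F * d * cos(theta)
theta = 0 deg = 0.0000 rad
cos(theta) = 1.0000
W = 439 * 1.16 * 1.0000
W = 509.2400


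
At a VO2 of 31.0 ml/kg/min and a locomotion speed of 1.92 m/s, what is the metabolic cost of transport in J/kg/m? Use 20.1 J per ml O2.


Power per kg = VO2 * 20.1 / 60
Power per kg = 31.0 * 20.1 / 60 = 10.3850 W/kg
Cost = power_per_kg / speed
Cost = 10.3850 / 1.92
Cost = 5.4089


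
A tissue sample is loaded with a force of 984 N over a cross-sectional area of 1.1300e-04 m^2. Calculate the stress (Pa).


stress = F / A
stress = 984 / 1.1300e-04
stress = 8.7080e+06


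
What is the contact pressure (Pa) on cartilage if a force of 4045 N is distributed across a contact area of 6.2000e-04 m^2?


P = F / A
P = 4045 / 6.2000e-04
P = 6.5242e+06


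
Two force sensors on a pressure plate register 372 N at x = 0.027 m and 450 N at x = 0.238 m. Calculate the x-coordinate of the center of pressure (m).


COP_x = (F1*x1 + F2*x2) / (F1 + F2)
COP_x = (372*0.027 + 450*0.238) / (372 + 450)
Numerator = 117.1440
Denominator = 822
COP_x = 0.1425


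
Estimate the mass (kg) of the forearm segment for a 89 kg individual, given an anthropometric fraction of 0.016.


m_segment = body_mass * fraction
m_segment = 89 * 0.016
m_segment = 1.4240


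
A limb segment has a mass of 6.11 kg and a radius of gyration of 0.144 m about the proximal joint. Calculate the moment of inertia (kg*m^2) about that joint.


I = m * k^2
I = 6.11 * 0.144^2
k^2 = 0.0207
I = 0.1267


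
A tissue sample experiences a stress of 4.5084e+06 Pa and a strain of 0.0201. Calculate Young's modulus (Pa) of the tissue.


E = stress / strain
E = 4.5084e+06 / 0.0201
E = 2.2430e+08


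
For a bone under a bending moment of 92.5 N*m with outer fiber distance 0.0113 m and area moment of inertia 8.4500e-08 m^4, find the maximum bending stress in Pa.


sigma = M * c / I
sigma = 92.5 * 0.0113 / 8.4500e-08
M * c = 1.0453
sigma = 1.2370e+07


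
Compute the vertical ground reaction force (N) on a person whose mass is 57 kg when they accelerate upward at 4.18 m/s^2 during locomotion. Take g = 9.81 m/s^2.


GRF = m * (g + a)
GRF = 57 * (9.81 + 4.18)
GRF = 57 * 13.9900
GRF = 797.4300


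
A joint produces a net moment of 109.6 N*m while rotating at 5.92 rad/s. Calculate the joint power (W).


P = M * omega
P = 109.6 * 5.92
P = 648.8320


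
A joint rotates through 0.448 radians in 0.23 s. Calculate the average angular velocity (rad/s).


omega = delta_theta / delta_t
omega = 0.448 / 0.23
omega = 1.9478


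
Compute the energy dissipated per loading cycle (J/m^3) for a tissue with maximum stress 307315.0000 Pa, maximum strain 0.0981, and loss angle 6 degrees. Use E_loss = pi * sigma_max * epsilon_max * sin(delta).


E_loss = pi * sigma_max * epsilon_max * sin(delta)
delta = 6 deg = 0.1047 rad
sin(delta) = 0.1045
E_loss = pi * 307315.0000 * 0.0981 * 0.1045
E_loss = 9900.0458


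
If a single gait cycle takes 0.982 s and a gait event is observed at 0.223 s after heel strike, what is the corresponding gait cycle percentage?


pct = (event_time / cycle_time) * 100
pct = (0.223 / 0.982) * 100
ratio = 0.2271
pct = 22.7088


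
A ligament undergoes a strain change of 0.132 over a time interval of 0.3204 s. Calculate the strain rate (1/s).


strain_rate = delta_strain / delta_t
strain_rate = 0.132 / 0.3204
strain_rate = 0.4120


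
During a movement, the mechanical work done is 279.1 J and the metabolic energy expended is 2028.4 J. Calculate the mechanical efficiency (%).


eta = (W_mech / E_meta) * 100
eta = (279.1 / 2028.4) * 100
ratio = 0.1376
eta = 13.7596


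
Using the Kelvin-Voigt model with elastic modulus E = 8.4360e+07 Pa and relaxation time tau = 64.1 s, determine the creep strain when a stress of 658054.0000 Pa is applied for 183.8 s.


epsilon(t) = (sigma/E) * (1 - exp(-t/tau))
sigma/E = 658054.0000 / 8.4360e+07 = 0.0078
exp(-t/tau) = exp(-183.8 / 64.1) = 0.0568
epsilon = 0.0078 * (1 - 0.0568)
epsilon = 0.0074


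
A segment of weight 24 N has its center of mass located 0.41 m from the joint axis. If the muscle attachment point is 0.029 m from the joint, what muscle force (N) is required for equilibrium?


F_muscle = W * d_load / d_muscle
F_muscle = 24 * 0.41 / 0.029
Numerator = 9.8400
F_muscle = 339.3103


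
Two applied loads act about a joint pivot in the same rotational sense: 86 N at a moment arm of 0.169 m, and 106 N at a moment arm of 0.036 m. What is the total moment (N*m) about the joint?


M = F1 * d1 + F2 * d2
M = 86 * 0.169 + 106 * 0.036
M = 14.5340 + 3.8160
M = 18.3500


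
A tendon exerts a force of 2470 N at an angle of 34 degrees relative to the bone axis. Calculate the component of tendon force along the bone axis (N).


F_eff = F_tendon * cos(theta)
theta = 34 deg = 0.5934 rad
cos(theta) = 0.8290
F_eff = 2470 * 0.8290
F_eff = 2047.7228


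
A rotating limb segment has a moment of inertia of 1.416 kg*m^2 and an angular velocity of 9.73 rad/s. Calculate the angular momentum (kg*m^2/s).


L = I * omega
L = 1.416 * 9.73
L = 13.7777


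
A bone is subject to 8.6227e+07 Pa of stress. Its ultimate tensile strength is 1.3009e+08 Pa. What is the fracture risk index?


FRI = applied / ultimate
FRI = 8.6227e+07 / 1.3009e+08
FRI = 0.6628


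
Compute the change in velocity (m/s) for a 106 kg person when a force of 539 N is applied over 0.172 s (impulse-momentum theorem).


J = F * dt = 539 * 0.172 = 92.7080 N*s
delta_v = J / m
delta_v = 92.7080 / 106
delta_v = 0.8746


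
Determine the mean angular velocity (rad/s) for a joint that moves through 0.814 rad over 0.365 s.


omega = delta_theta / delta_t
omega = 0.814 / 0.365
omega = 2.2301


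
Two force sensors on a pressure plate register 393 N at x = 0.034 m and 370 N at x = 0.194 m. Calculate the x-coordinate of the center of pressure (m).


COP_x = (F1*x1 + F2*x2) / (F1 + F2)
COP_x = (393*0.034 + 370*0.194) / (393 + 370)
Numerator = 85.1420
Denominator = 763
COP_x = 0.1116


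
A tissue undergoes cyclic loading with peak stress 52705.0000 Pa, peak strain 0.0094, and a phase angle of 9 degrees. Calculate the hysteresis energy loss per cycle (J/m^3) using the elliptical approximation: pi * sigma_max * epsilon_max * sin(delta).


E_loss = pi * sigma_max * epsilon_max * sin(delta)
delta = 9 deg = 0.1571 rad
sin(delta) = 0.1564
E_loss = pi * 52705.0000 * 0.0094 * 0.1564
E_loss = 243.4793


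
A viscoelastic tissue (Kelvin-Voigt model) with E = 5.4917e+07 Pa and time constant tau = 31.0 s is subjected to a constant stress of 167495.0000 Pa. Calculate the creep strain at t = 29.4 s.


epsilon(t) = (sigma/E) * (1 - exp(-t/tau))
sigma/E = 167495.0000 / 5.4917e+07 = 0.0030
exp(-t/tau) = exp(-29.4 / 31.0) = 0.3874
epsilon = 0.0030 * (1 - 0.3874)
epsilon = 0.0019


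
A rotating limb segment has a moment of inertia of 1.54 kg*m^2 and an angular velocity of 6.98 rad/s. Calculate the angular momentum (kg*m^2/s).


L = I * omega
L = 1.54 * 6.98
L = 10.7492


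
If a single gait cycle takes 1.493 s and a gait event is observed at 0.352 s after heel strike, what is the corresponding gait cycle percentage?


pct = (event_time / cycle_time) * 100
pct = (0.352 / 1.493) * 100
ratio = 0.2358
pct = 23.5767


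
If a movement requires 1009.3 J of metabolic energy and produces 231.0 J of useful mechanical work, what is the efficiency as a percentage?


eta = (W_mech / E_meta) * 100
eta = (231.0 / 1009.3) * 100
ratio = 0.2289
eta = 22.8871


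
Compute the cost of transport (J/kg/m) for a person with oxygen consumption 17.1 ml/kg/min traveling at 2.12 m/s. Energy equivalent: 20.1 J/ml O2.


Power per kg = VO2 * 20.1 / 60
Power per kg = 17.1 * 20.1 / 60 = 5.7285 W/kg
Cost = power_per_kg / speed
Cost = 5.7285 / 2.12
Cost = 2.7021
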